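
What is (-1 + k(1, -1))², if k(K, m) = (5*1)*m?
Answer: 36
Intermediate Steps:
k(K, m) = 5*m
(-1 + k(1, -1))² = (-1 + 5*(-1))² = (-1 - 5)² = (-6)² = 36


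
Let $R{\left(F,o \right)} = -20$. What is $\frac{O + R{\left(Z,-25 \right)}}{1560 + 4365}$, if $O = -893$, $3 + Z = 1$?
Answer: $- \frac{913}{5925} \approx -0.15409$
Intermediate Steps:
$Z = -2$ ($Z = -3 + 1 = -2$)
$\frac{O + R{\left(Z,-25 \right)}}{1560 + 4365} = \frac{-893 - 20}{1560 + 4365} = - \frac{913}{5925}$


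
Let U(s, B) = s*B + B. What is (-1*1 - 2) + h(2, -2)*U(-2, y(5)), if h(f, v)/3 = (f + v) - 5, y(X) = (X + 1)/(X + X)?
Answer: 6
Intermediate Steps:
y(X) = (1 + X)/(2*X) (y(X) = (1 + X)/((2*X)) = (1 + X)*(1/(2*X)) = (1 + X)/(2*X))
U(s, B) = B + B*s (U(s, B) = B*s + B = B + B*s)
h(f, v) = -15 + 3*f + 3*v (h(f, v) = 3*((f + v) - 5) = 3*(-5 + f + v) = -15 + 3*f + 3*v)
(-1*1 - 2) + h(2, -2)*U(-2, y(5)) = (-1*1 - 2) + (-15 + 3*2 + 3*(-2))*(((½)*(1 + 5)/5)*(1 - 2)) = (-1 - 2) + (-15 + 6 - 6)*(((½)*(⅕)*6)*(-1)) = -3 - 9*(-1) = -3 - 15*(-⅗) = -3 + 9 = 6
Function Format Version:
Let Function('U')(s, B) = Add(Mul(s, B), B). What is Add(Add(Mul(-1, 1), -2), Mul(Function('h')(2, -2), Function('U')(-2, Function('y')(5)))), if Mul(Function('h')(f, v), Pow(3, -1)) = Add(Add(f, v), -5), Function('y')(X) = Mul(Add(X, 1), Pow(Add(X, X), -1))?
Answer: 6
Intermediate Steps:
Function('y')(X) = Mul(Rational(1, 2), Pow(X, -1), Add(1, X)) (Function('y')(X) = Mul(Add(1, X), Pow(Mul(2, X), -1)) = Mul(Add(1, X), Mul(Rational(1, 2), Pow(X, -1))) = Mul(Rational(1, 2), Pow(X, -1), Add(1, X)))
Function('U')(s, B) = Add(B, Mul(B, s)) (Function('U')(s, B) = Add(Mul(B, s), B) = Add(B, Mul(B, s)))
Function('h')(f, v) = Add(-15, Mul(3, f), Mul(3, v)) (Function('h')(f, v) = Mul(3, Add(Add(f, v), -5)) = Mul(3, Add(-5, f, v)) = Add(-15, Mul(3, f), Mul(3, v)))
Add(Add(Mul(-1, 1), -2), Mul(Function('h')(2, -2), Function('U')(-2, Function('y')(5)))) = Add(Add(Mul(-1, 1), -2), Mul(Add(-15, Mul(3, 2), Mul(3, -2)), Mul(Mul(Rational(1, 2), Pow(5, -1), Add(1, 5)), Add(1, -2)))) = Add(Add(-1, -2), Mul(Add(-15, 6, -6), Mul(Mul(Rational(1, 2), Rational(1, 5), 6), -1))) = Add(-3, Mul(-15, Mul(Rational(3, 5), -1))) = Add(-3, Mul(-15, Rational(-3, 5))) = Add(-3, 9) = 6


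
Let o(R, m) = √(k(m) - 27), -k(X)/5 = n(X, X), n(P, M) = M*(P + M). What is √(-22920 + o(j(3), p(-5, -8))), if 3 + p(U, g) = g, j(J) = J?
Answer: √(-22920 + I*√1237) ≈ 0.116 + 151.39*I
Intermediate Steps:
n(P, M) = M*(M + P)
k(X) = -10*X² (k(X) = -5*X*(X + X) = -5*X*2*X = -10*X²)
p(U, g) = -3 + g
o(R, m) = √(-27 - 10*m²) (o(R, m) = √(-10*m² - 27) = √(-27 - 10*m²))
√(-22920 + o(j(3), p(-5, -8))) = √(-22920 + √(-27 - 10*(-3 - 8)²)) = √(-22920 + √(-27 - 10*(-11)²)) = √(-22920 + √(-27 - 10*121)) = √(-22920 + √(-27 - 1210)) = √(-22920 + √(-1237)) = √(-22920 + I*√1237)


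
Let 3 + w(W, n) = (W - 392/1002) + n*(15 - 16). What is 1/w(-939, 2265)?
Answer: -501/1606903 ≈ -0.00031178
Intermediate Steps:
w(W, n) = -1699/501 + W - n (w(W, n) = -3 + ((W - 392/1002) + n*(15 - 16)) = -3 + ((W - 392*1/1002) + n*(-1)) = -3 + ((W - 196/501) - n) = -3 + ((-196/501 + W) - n) = -3 + (-196/501 + W - n) = -1699/501 + W - n)
1/w(-939, 2265) = 1/(-1699/501 - 939 - 1*2265) = 1/(-1699/501 - 939 - 2265) = 1/(-1606903/501) = -501/1606903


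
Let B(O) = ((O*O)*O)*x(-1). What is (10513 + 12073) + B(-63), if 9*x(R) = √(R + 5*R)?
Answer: 22586 - 27783*I*√6 ≈ 22586.0 - 68054.0*I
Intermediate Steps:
x(R) = √6*√R/9 (x(R) = √(R + 5*R)/9 = √(6*R)/9 = (√6*√R)/9 = √6*√R/9)
B(O) = I*√6*O³/9 (B(O) = ((O*O)*O)*(√6*√(-1)/9) = (O²*O)*(√6*I/9) = O³*(I*√6/9) = I*√6*O³/9)
(10513 + 12073) + B(-63) = (10513 + 12073) + (⅑)*I*√6*(-63)³ = 22586 + (⅑)*I*√6*(-250047) = 22586 - 27783*I*√6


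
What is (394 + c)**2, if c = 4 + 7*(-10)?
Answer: 107584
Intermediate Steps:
c = -66 (c = 4 - 70 = -66)
(394 + c)**2 = (394 - 66)**2 = 328**2 = 107584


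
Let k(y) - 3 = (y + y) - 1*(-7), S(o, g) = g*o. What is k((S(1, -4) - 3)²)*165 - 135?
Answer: 17685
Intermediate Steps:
k(y) = 10 + 2*y (k(y) = 3 + ((y + y) - 1*(-7)) = 3 + (2*y + 7) = 3 + (7 + 2*y) = 10 + 2*y)
k((S(1, -4) - 3)²)*165 - 135 = (10 + 2*(-4*1 - 3)²)*165 - 135 = (10 + 2*(-4 - 3)²)*165 - 135 = (10 + 2*(-7)²)*165 - 135 = (10 + 2*49)*165 - 135 = (10 + 98)*165 - 135 = 108*165 - 135 = 17820 - 135 = 17685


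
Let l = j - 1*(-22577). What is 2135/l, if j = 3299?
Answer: 2135/25876 ≈ 0.082509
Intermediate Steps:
l = 25876 (l = 3299 - 1*(-22577) = 3299 + 22577 = 25876)
2135/l = 2135/25876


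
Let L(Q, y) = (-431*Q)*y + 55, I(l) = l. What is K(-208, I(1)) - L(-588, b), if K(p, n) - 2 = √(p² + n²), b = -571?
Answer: 144707335 + √43265 ≈ 1.4471e+8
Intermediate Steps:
L(Q, y) = 55 - 431*Q*y (L(Q, y) = -431*Q*y + 55 = 55 - 431*Q*y)
K(p, n) = 2 + √(n² + p²) (K(p, n) = 2 + √(p² + n²) = 2 + √(n² + p²))
K(-208, I(1)) - L(-588, b) = (2 + √(1² + (-208)²)) - (55 - 431*(-588)*(-571)) = (2 + √(1 + 43264)) - (55 - 144707388) = (2 + √43265) - 1*(-144707333) = (2 + √43265) + 144707333 = 144707335 + √43265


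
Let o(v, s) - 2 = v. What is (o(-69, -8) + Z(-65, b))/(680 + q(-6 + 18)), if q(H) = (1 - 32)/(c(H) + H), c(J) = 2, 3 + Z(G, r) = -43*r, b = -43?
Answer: 8302/3163 ≈ 2.6247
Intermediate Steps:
Z(G, r) = -3 - 43*r
o(v, s) = 2 + v
q(H) = -31/(2 + H) (q(H) = (1 - 32)/(2 + H) = -31/(2 + H))
(o(-69, -8) + Z(-65, b))/(680 + q(-6 + 18)) = ((2 - 69) + (-3 - 43*(-43)))/(680 - 31/(2 + (-6 + 18))) = (-67 + (-3 + 1849))/(680 - 31/(2 + 12)) = (-67 + 1846)/(680 - 31/14) = 1779/(680 - 31*1/14) = 1779/(680 - 31/14) = 1779/(9489/14) = 1779*(14/9489) = 8302/3163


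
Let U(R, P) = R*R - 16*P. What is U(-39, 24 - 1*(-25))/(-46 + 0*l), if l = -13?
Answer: -737/46 ≈ -16.022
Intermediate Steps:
U(R, P) = R² - 16*P
U(-39, 24 - 1*(-25))/(-46 + 0*l) = ((-39)² - 16*(24 - 1*(-25)))/(-46 + 0*(-13)) = (1521 - 16*(24 + 25))/(-46 + 0) = (1521 - 16*49)/(-46) = (1521 - 784)*(-1/46) = 737*(-1/46) = -737/46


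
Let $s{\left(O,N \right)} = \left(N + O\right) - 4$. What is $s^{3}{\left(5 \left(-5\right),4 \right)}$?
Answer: $-15625$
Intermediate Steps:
$s{\left(O,N \right)} = -4 + N + O$
$s^{3}{\left(5 \left(-5\right),4 \right)} = \left(-4 + 4 + 5 \left(-5\right)\right)^{3} = \left(-4 + 4 - 25\right)^{3} = \left(-25\right)^{3} = -15625$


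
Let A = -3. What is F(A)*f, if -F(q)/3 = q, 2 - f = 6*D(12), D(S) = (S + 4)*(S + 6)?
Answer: -15534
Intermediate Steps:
D(S) = (4 + S)*(6 + S)
f = -1726 (f = 2 - 6*(24 + 12**2 + 10*12) = 2 - 6*(24 + 144 + 120) = 2 - 6*288 = 2 - 1*1728 = 2 - 1728 = -1726)
F(q) = -3*q
F(A)*f = -3*(-3)*(-1726) = 9*(-1726) = -15534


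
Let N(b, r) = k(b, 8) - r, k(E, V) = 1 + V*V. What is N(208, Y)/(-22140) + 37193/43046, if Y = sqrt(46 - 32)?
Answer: 82065503/95303844 + sqrt(14)/22140 ≈ 0.86126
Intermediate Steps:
Y = sqrt(14) ≈ 3.7417
k(E, V) = 1 + V**2
N(b, r) = 65 - r (N(b, r) = (1 + 8**2) - r = (1 + 64) - r = 65 - r)
N(208, Y)/(-22140) + 37193/43046 = (65 - sqrt(14))/(-22140) + 37193/43046 = (65 - sqrt(14))*(-1/22140) + 37193*(1/43046) = (-13/4428 + sqrt(14)/22140) + 37193/43046 = 82065503/95303844 + sqrt(14)/22140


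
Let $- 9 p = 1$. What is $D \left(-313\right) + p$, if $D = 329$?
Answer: $- \frac{926794}{9} \approx -1.0298 \cdot 10^{5}$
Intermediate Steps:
$p = - \frac{1}{9}$ ($p = \left(- \frac{1}{9}\right) 1 = - \frac{1}{9} \approx -0.11111$)
$D \left(-313\right) + p = 329 \left(-313\right) - \frac{1}{9} = -102977 - \frac{1}{9} = - \frac{926794}{9}$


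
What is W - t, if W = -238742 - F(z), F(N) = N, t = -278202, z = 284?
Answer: 39176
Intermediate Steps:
W = -239026 (W = -238742 - 1*284 = -238742 - 284 = -239026)
W - t = -239026 - 1*(-278202) = -239026 + 278202 = 39176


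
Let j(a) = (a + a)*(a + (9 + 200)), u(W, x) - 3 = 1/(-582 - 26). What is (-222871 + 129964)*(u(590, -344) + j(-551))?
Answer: -21289387736565/608 ≈ -3.5015e+10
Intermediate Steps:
u(W, x) = 1823/608 (u(W, x) = 3 + 1/(-582 - 26) = 3 + 1/(-608) = 3 - 1/608 = 1823/608)
j(a) = 2*a*(209 + a) (j(a) = (2*a)*(a + 209) = (2*a)*(209 + a) = 2*a*(209 + a))
(-222871 + 129964)*(u(590, -344) + j(-551)) = (-222871 + 129964)*(1823/608 + 2*(-551)*(209 - 551)) = -92907*(1823/608 + 2*(-551)*(-342)) = -92907*(1823/608 + 376884) = -92907*229147295/608 = -21289387736565/608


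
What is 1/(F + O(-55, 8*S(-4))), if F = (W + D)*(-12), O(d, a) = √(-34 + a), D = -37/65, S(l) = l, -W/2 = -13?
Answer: -214890/65624291 - 4225*I*√66/393745746 ≈ -0.0032745 - 8.7173e-5*I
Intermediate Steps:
W = 26 (W = -2*(-13) = 26)
D = -37/65 (D = -37*1/65 = -37/65 ≈ -0.56923)
F = -19836/65 (F = (26 - 37/65)*(-12) = (1653/65)*(-12) = -19836/65 ≈ -305.17)
1/(F + O(-55, 8*S(-4))) = 1/(-19836/65 + √(-34 + 8*(-4))) = 1/(-19836/65 + √(-34 - 32)) = 1/(-19836/65 + √(-66)) = 1/(-19836/65 + I*√66)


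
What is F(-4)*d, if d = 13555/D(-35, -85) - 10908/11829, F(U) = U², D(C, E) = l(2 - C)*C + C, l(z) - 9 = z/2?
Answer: -365275360/1573257 ≈ -232.18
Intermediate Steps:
l(z) = 9 + z/2
D(C, E) = C + C*(10 - C/2) (D(C, E) = (9 + (2 - C)/2)*C + C = (9 + (1 - C/2))*C + C = (10 - C/2)*C + C = C*(10 - C/2) + C = C + C*(10 - C/2))
d = -22829710/1573257 (d = 13555/(((½)*(-35)*(22 - 1*(-35)))) - 10908/11829 = 13555/(((½)*(-35)*(22 + 35))) - 10908*1/11829 = 13555/(((½)*(-35)*57)) - 3636/3943 = 13555/(-1995/2) - 3636/3943 = 13555*(-2/1995) - 3636/3943 = -5422/399 - 3636/3943 = -22829710/1573257 ≈ -14.511)
F(-4)*d = (-4)²*(-22829710/1573257) = 16*(-22829710/1573257) = -365275360/1573257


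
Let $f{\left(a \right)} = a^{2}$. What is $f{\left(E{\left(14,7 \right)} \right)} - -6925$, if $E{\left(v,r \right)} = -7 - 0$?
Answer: $6974$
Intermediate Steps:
$E{\left(v,r \right)} = -7$ ($E{\left(v,r \right)} = -7 + 0 = -7$)
$f{\left(E{\left(14,7 \right)} \right)} - -6925 = \left(-7\right)^{2} - -6925 = 49 + 6925 = 6974$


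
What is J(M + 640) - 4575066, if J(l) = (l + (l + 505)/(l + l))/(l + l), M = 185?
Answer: -622780791121/136125 ≈ -4.5751e+6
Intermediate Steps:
J(l) = (l + (505 + l)/(2*l))/(2*l) (J(l) = (l + (505 + l)/((2*l)))/((2*l)) = (l + (505 + l)*(1/(2*l)))*(1/(2*l)) = (l + (505 + l)/(2*l))*(1/(2*l)) = (l + (505 + l)/(2*l))/(2*l))
J(M + 640) - 4575066 = (505 + (185 + 640) + 2*(185 + 640)**2)/(4*(185 + 640)**2) - 4575066 = (1/4)*(505 + 825 + 2*825**2)/825**2 - 4575066 = (1/4)*(1/680625)*(505 + 825 + 2*680625) - 4575066 = (1/4)*(1/680625)*(505 + 825 + 1361250) - 4575066 = (1/4)*(1/680625)*1362580 - 4575066 = 68129/136125 - 4575066 = -622780791121/136125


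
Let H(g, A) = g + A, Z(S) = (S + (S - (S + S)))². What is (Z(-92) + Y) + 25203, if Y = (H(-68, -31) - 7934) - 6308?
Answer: 10862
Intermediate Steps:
Z(S) = 0 (Z(S) = (S + (S - 2*S))² = (S - S)² = 0² = 0)
H(g, A) = A + g
Y = -14341 (Y = ((-31 - 68) - 7934) - 6308 = (-99 - 7934) - 6308 = -8033 - 6308 = -14341)
(Z(-92) + Y) + 25203 = (0 - 14341) + 25203 = -14341 + 25203 = 10862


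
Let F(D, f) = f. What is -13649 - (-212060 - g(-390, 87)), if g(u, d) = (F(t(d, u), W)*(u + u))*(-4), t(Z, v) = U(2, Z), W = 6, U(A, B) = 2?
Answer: 217131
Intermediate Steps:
t(Z, v) = 2
g(u, d) = -48*u (g(u, d) = (6*(u + u))*(-4) = (6*(2*u))*(-4) = (12*u)*(-4) = -48*u)
-13649 - (-212060 - g(-390, 87)) = -13649 - (-212060 - (-48)*(-390)) = -13649 - (-212060 - 1*18720) = -13649 - (-212060 - 18720) = -13649 - 1*(-230780) = -13649 + 230780 = 217131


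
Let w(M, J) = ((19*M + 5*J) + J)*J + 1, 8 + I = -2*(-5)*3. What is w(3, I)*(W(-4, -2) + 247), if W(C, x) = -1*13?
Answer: 973206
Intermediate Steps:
I = 22 (I = -8 - 2*(-5)*3 = -8 + 10*3 = -8 + 30 = 22)
W(C, x) = -13
w(M, J) = 1 + J*(6*J + 19*M) (w(M, J) = ((5*J + 19*M) + J)*J + 1 = (6*J + 19*M)*J + 1 = J*(6*J + 19*M) + 1 = 1 + J*(6*J + 19*M))
w(3, I)*(W(-4, -2) + 247) = (1 + 6*22**2 + 19*22*3)*(-13 + 247) = (1 + 6*484 + 1254)*234 = (1 + 2904 + 1254)*234 = 4159*234 = 973206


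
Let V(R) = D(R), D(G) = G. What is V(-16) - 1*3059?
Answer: -3075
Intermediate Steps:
V(R) = R
V(-16) - 1*3059 = -16 - 1*3059 = -16 - 3059 = -3075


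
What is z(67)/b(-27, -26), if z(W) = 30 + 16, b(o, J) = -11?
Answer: -46/11 ≈ -4.1818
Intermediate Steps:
z(W) = 46
z(67)/b(-27, -26) = 46/(-11) = 46*(-1/11) = -46/11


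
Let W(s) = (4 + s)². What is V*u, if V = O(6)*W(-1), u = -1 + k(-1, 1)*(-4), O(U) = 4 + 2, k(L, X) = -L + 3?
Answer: -918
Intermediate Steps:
k(L, X) = 3 - L
O(U) = 6
u = -17 (u = -1 + (3 - 1*(-1))*(-4) = -1 + (3 + 1)*(-4) = -1 + 4*(-4) = -1 - 16 = -17)
V = 54 (V = 6*(4 - 1)² = 6*3² = 6*9 = 54)
V*u = 54*(-17) = -918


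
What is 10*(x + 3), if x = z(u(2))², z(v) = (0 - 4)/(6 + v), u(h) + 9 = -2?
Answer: 182/5 ≈ 36.400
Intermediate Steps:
u(h) = -11 (u(h) = -9 - 2 = -11)
z(v) = -4/(6 + v)
x = 16/25 (x = (-4/(6 - 11))² = (-4/(-5))² = (-4*(-⅕))² = (⅘)² = 16/25 ≈ 0.64000)
10*(x + 3) = 10*(16/25 + 3) = 10*(91/25) = 182/5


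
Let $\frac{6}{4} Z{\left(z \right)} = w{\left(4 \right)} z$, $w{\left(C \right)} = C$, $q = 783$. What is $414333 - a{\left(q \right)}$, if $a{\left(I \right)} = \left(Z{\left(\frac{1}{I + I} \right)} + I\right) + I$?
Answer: $\frac{969589679}{2349} \approx 4.1277 \cdot 10^{5}$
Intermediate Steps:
$Z{\left(z \right)} = \frac{8 z}{3}$ ($Z{\left(z \right)} = \frac{2 \cdot 4 z}{3} = \frac{8 z}{3}$)
$a{\left(I \right)} = 2 I + \frac{4}{3 I}$ ($a{\left(I \right)} = \left(\frac{8}{3 \left(I + I\right)} + I\right) + I = \left(\frac{8}{3 \cdot 2 I} + I\right) + I = \left(\frac{8 \frac{1}{2 I}}{3} + I\right) + I = \left(\frac{4}{3 I} + I\right) + I = \left(I + \frac{4}{3 I}\right) + I = 2 I + \frac{4}{3 I}$)
$414333 - a{\left(q \right)} = 414333 - \left(2 \cdot 783 + \frac{4}{3 \cdot 783}\right) = 414333 - \left(1566 + \frac{4}{3} \cdot \frac{1}{783}\right) = 414333 - \left(1566 + \frac{4}{2349}\right) = 414333 - \frac{3678538}{2349} = \frac{969589679}{2349}$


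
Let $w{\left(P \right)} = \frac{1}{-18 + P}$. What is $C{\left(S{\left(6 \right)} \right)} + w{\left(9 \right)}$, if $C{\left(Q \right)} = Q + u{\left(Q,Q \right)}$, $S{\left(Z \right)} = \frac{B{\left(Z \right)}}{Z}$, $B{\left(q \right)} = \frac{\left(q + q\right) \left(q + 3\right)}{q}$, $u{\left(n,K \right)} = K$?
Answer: $\frac{53}{9} \approx 5.8889$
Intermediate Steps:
$B{\left(q \right)} = 6 + 2 q$ ($B{\left(q \right)} = \frac{2 q \left(3 + q\right)}{q} = 6 + 2 q$)
$S{\left(Z \right)} = \frac{6 + 2 Z}{Z}$
$C{\left(Q \right)} = 2 Q$ ($C{\left(Q \right)} = Q + Q = 2 Q$)
$C{\left(S{\left(6 \right)} \right)} + w{\left(9 \right)} = 2 \left(2 + \frac{6}{6}\right) + \frac{1}{-18 + 9} = 2 \left(2 + 6 \cdot \frac{1}{6}\right) + \frac{1}{-9} = 2 \left(2 + 1\right) - \frac{1}{9} = 2 \cdot 3 - \frac{1}{9} = 6 - \frac{1}{9} = \frac{53}{9}$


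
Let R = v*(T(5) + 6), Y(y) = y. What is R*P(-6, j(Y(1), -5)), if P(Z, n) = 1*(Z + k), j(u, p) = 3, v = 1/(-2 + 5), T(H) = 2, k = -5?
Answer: -88/3 ≈ -29.333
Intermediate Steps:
v = 1/3 ≈ 0.33333
R = 8/3 (R = (2 + 6)/3 = (1/3)*8 = 8/3 ≈ 2.6667)
P(Z, n) = -5 + Z (P(Z, n) = 1*(Z - 5) = 1*(-5 + Z) = -5 + Z)
R*P(-6, j(Y(1), -5)) = 8*(-5 - 6)/3 = (8/3)*(-11) = -88/3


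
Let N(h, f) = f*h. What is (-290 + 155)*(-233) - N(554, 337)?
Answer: -155243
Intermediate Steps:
(-290 + 155)*(-233) - N(554, 337) = (-290 + 155)*(-233) - 337*554 = -135*(-233) - 1*186698 = 31455 - 186698 = -155243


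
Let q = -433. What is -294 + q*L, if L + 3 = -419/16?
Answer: 197507/16 ≈ 12344.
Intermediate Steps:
L = -467/16 (L = -3 - 419/16 = -467/16 ≈ -29.188)
-294 + q*L = -294 - 433*(-467/16) = -294 + 202211/16 = 197507/16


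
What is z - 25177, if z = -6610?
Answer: -31787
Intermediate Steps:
z - 25177 = -6610 - 25177 = -31787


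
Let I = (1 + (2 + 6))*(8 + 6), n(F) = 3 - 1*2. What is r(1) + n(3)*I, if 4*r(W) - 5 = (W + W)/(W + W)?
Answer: 255/2 ≈ 127.50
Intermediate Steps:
n(F) = 1 (n(F) = 3 - 2 = 1)
I = 126 (I = (1 + 8)*14 = 9*14 = 126)
r(W) = 3/2 (r(W) = 5/4 + ((W + W)/(W + W))/4 = 5/4 + ((2*W)/((2*W)))/4 = 5/4 + ((2*W)*(1/(2*W)))/4 = 5/4 + (1/4)*1 = 5/4 + 1/4 = 3/2)
r(1) + n(3)*I = 3/2 + 1*126 = 3/2 + 126 = 255/2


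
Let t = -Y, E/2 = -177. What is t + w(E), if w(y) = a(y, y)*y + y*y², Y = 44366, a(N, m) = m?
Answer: -44280914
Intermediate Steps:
E = -354 (E = 2*(-177) = -354)
t = -44366 (t = -1*44366 = -44366)
w(y) = y² + y³ (w(y) = y*y + y*y² = y² + y³)
t + w(E) = -44366 + (-354)²*(1 - 354) = -44366 + 125316*(-353) = -44366 - 44236548 = -44280914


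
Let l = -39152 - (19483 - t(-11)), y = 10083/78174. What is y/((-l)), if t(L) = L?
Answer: 3361/1528197468 ≈ 2.1993e-6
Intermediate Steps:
y = 3361/26058 (y = 10083*(1/78174) = 3361/26058 ≈ 0.12898)
l = -58646 (l = -39152 - (19483 - 1*(-11)) = -39152 - (19483 + 11) = -39152 - 1*19494 = -39152 - 19494 = -58646)
y/((-l)) = 3361/(26058*((-1*(-58646)))) = (3361/26058)/58646 = (3361/26058)*(1/58646) = 3361/1528197468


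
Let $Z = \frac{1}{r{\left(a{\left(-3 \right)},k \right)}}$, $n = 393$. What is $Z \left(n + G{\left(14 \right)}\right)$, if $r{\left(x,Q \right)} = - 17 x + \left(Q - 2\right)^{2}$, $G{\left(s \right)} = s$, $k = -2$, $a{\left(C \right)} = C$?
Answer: $\frac{407}{67} \approx 6.0746$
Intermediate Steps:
$r{\left(x,Q \right)} = \left(-2 + Q\right)^{2} - 17 x$ ($r{\left(x,Q \right)} = - 17 x + \left(-2 + Q\right)^{2} = \left(-2 + Q\right)^{2} - 17 x$)
$Z = \frac{1}{67}$ ($Z = \frac{1}{\left(-2 - 2\right)^{2} - -51} = \frac{1}{\left(-4\right)^{2} + 51} = \frac{1}{16 + 51} = \frac{1}{67} \approx 0.014925$)
$Z \left(n + G{\left(14 \right)}\right) = \frac{393 + 14}{67} = \frac{1}{67} \cdot 407 = \frac{407}{67}$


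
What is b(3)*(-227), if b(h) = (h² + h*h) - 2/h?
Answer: -11804/3 ≈ -3934.7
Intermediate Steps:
b(h) = -2/h + 2*h² (b(h) = (h² + h²) - 2/h = 2*h² - 2/h = -2/h + 2*h²)
b(3)*(-227) = (2*(-1 + 3³)/3)*(-227) = (2*(⅓)*(-1 + 27))*(-227) = (2*(⅓)*26)*(-227) = (52/3)*(-227) = -11804/3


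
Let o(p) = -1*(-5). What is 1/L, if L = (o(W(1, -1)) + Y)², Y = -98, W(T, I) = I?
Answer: 1/8649 ≈ 0.00011562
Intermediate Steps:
o(p) = 5
L = 8649 (L = (5 - 98)² = (-93)² = 8649)
1/L = 1/8649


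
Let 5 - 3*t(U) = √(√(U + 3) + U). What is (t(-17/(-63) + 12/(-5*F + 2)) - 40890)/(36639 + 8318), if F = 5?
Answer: -122665/134871 - √(-58765 + 483*√641102)/65142693 ≈ -0.90951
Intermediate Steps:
t(U) = 5/3 - √(U + √(3 + U))/3 (t(U) = 5/3 - √(√(U + 3) + U)/3 = 5/3 - √(√(3 + U) + U)/3 = 5/3 - √(U + √(3 + U))/3)
(t(-17/(-63) + 12/(-5*F + 2)) - 40890)/(36639 + 8318) = ((5/3 - √((-17/(-63) + 12/(-5*5 + 2)) + √(3 + (-17/(-63) + 12/(-5*5 + 2))))/3) - 40890)/(36639 + 8318) = ((5/3 - √((-17*(-1/63) + 12/(-25 + 2)) + √(3 + (-17*(-1/63) + 12/(-25 + 2))))/3) - 40890)/44957 = ((5/3 - √((17/63 + 12/(-23)) + √(3 + (17/63 + 12/(-23))))/3) - 40890)*(1/44957) = ((5/3 - √((17/63 + 12*(-1/23)) + √(3 + (17/63 + 12*(-1/23))))/3) - 40890)*(1/44957) = ((5/3 - √((17/63 - 12/23) + √(3 + (17/63 - 12/23)))/3) - 40890)*(1/44957) = ((5/3 - √(-365/1449 + √(3 - 365/1449))/3) - 40890)*(1/44957) = ((5/3 - √(-365/1449 + √(3982/1449))/3) - 40890)*(1/44957) = ((5/3 - √(-365/1449 + √641102/483)/3) - 40890)*(1/44957) = (-122665/3 - √(-365/1449 + √641102/483)/3)*(1/44957) = -122665/134871 - √(-365/1449 + √641102/483)/134871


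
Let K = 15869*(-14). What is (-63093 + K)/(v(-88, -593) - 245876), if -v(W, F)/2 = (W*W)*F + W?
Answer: -285259/8938684 ≈ -0.031913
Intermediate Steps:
K = -222166
v(W, F) = -2*W - 2*F*W² (v(W, F) = -2*((W*W)*F + W) = -2*(W²*F + W) = -2*(F*W² + W) = -2*(W + F*W²) = -2*W - 2*F*W²)
(-63093 + K)/(v(-88, -593) - 245876) = (-63093 - 222166)/(-2*(-88)*(1 - 593*(-88)) - 245876) = -285259/(-2*(-88)*(1 + 52184) - 245876) = -285259/(-2*(-88)*52185 - 245876) = -285259/(9184560 - 245876) = -285259/8938684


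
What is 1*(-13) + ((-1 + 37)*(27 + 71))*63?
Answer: 222251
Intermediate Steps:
1*(-13) + ((-1 + 37)*(27 + 71))*63 = -13 + (36*98)*63 = -13 + 3528*63 = -13 + 222264 = 222251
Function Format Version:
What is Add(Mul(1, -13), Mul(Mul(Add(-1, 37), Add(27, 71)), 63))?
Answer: 222251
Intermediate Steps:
Add(Mul(1, -13), Mul(Mul(Add(-1, 37), Add(27, 71)), 63)) = Add(-13, Mul(Mul(36, 98), 63)) = Add(-13, Mul(3528, 63)) = Add(-13, 222264) = 222251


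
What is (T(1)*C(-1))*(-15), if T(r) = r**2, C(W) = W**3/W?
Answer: -15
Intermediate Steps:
C(W) = W**2
(T(1)*C(-1))*(-15) = (1**2*(-1)**2)*(-15) = (1*1)*(-15) = 1*(-15) = -15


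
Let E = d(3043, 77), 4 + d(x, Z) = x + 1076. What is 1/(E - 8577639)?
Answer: -1/8573524 ≈ -1.1664e-7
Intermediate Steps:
d(x, Z) = 1072 + x (d(x, Z) = -4 + (x + 1076) = -4 + (1076 + x) = 1072 + x)
E = 4115 (E = 1072 + 3043 = 4115)
1/(E - 8577639) = 1/(4115 - 8577639) = 1/(-8573524) = -1/8573524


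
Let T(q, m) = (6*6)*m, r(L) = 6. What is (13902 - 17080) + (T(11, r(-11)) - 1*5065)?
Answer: -8027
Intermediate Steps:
T(q, m) = 36*m
(13902 - 17080) + (T(11, r(-11)) - 1*5065) = (13902 - 17080) + (36*6 - 1*5065) = -3178 + (216 - 5065) = -3178 - 4849 = -8027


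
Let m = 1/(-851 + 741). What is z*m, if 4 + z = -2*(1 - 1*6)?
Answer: -3/55 ≈ -0.054545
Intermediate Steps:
z = 6 (z = -4 - 2*(1 - 1*6) = -4 - 2*(1 - 6) = -4 - 2*(-5) = -4 + 10 = 6)
m = -1/110 (m = 1/(-110) = -1/110 ≈ -0.0090909)
z*m = 6*(-1/110) = -3/55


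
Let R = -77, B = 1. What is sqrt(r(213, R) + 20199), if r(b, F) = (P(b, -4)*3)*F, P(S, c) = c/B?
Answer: 3*sqrt(2347) ≈ 145.34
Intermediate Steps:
P(S, c) = c (P(S, c) = c/1 = c*1 = c)
r(b, F) = -12*F (r(b, F) = (-4*3)*F = -12*F)
sqrt(r(213, R) + 20199) = sqrt(-12*(-77) + 20199) = sqrt(924 + 20199) = sqrt(21123) = 3*sqrt(2347)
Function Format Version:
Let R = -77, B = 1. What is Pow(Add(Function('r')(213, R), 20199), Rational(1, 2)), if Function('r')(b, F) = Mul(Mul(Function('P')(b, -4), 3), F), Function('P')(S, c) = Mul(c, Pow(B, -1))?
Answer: Mul(3, Pow(2347, Rational(1, 2))) ≈ 145.34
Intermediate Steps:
Function('P')(S, c) = c (Function('P')(S, c) = Mul(c, Pow(1, -1)) = Mul(c, 1) = c)
Function('r')(b, F) = Mul(-12, F) (Function('r')(b, F) = Mul(Mul(-4, 3), F) = Mul(-12, F))
Pow(Add(Function('r')(213, R), 20199), Rational(1, 2)) = Pow(Add(Mul(-12, -77), 20199), Rational(1, 2)) = Pow(Add(924, 20199), Rational(1, 2)) = Pow(21123, Rational(1, 2)) = Mul(3, Pow(2347, Rational(1, 2)))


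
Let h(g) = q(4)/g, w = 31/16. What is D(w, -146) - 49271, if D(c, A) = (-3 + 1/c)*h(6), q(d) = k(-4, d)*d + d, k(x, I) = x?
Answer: -1527247/31 ≈ -49266.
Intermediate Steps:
w = 31/16 (w = 31*(1/16) = 31/16 ≈ 1.9375)
q(d) = -3*d (q(d) = -4*d + d = -3*d)
h(g) = -12/g (h(g) = (-3*4)/g = -12/g)
D(c, A) = 6 - 2/c (D(c, A) = (-3 + 1/c)*(-12/6) = (-3 + 1/c)*(-12*⅙) = (-3 + 1/c)*(-2) = 6 - 2/c)
D(w, -146) - 49271 = (6 - 2/31/16) - 49271 = (6 - 2*16/31) - 49271 = (6 - 32/31) - 49271 = 154/31 - 49271 = -1527247/31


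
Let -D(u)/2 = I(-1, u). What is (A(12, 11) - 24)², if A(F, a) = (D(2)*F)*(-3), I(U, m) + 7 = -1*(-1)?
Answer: 207936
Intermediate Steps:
I(U, m) = -6 (I(U, m) = -7 - 1*(-1) = -7 + 1 = -6)
D(u) = 12 (D(u) = -2*(-6) = 12)
A(F, a) = -36*F (A(F, a) = (12*F)*(-3) = -36*F)
(A(12, 11) - 24)² = (-36*12 - 24)² = (-432 - 24)² = (-456)² = 207936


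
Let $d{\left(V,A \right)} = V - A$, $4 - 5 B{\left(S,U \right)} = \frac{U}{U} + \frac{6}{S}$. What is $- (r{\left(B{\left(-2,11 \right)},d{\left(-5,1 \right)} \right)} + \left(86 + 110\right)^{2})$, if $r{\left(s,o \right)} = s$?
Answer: $- \frac{192086}{5} \approx -38417.0$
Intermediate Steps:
$B{\left(S,U \right)} = \frac{3}{5} - \frac{6}{5 S}$ ($B{\left(S,U \right)} = \frac{4}{5} - \frac{\frac{U}{U} + \frac{6}{S}}{5} = \frac{4}{5} - \frac{1 + \frac{6}{S}}{5} = \frac{4}{5} - \left(\frac{1}{5} + \frac{6}{5 S}\right) = \frac{3}{5} - \frac{6}{5 S}$)
$- (r{\left(B{\left(-2,11 \right)},d{\left(-5,1 \right)} \right)} + \left(86 + 110\right)^{2}) = - (\frac{3 \left(-2 - 2\right)}{5 \left(-2\right)} + \left(86 + 110\right)^{2}) = - (\frac{3}{5} \left(- \frac{1}{2}\right) \left(-4\right) + 196^{2}) = - (\frac{6}{5} + 38416) = \left(-1\right) \frac{192086}{5} = - \frac{192086}{5}$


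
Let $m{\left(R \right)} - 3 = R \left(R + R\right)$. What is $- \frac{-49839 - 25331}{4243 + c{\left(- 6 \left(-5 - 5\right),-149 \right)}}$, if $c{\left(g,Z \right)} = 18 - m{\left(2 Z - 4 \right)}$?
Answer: $- \frac{7517}{17815} \approx -0.42195$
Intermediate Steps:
$m{\left(R \right)} = 3 + 2 R^{2}$ ($m{\left(R \right)} = 3 + R \left(R + R\right) = 3 + R 2 R = 3 + 2 R^{2}$)
$c{\left(g,Z \right)} = 15 - 2 \left(-4 + 2 Z\right)^{2}$ ($c{\left(g,Z \right)} = 18 - \left(3 + 2 \left(2 Z - 4\right)^{2}\right) = 18 - \left(3 + 2 \left(-4 + 2 Z\right)^{2}\right) = 15 - 2 \left(-4 + 2 Z\right)^{2}$)
$- \frac{-49839 - 25331}{4243 + c{\left(- 6 \left(-5 - 5\right),-149 \right)}} = - \frac{-49839 - 25331}{4243 + \left(15 - 8 \left(-2 - 149\right)^{2}\right)} = - \frac{-75170}{4243 + \left(15 - 8 \left(-151\right)^{2}\right)} = - \frac{-75170}{4243 + \left(15 - 182408\right)} = - \frac{-75170}{4243 - 182393} = - \frac{-75170}{-178150} = - \frac{\left(-75170\right) \left(-1\right)}{178150} = \left(-1\right) \frac{7517}{17815} = - \frac{7517}{17815}$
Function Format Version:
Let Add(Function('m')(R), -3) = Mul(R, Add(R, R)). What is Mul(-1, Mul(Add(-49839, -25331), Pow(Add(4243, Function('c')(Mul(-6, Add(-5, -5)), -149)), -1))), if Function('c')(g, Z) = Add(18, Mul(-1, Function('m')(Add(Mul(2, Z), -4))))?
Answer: Rational(-7517, 17815) ≈ -0.42195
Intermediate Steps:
Function('m')(R) = Add(3, Mul(2, Pow(R, 2))) (Function('m')(R) = Add(3, Mul(R, Add(R, R))) = Add(3, Mul(R, Mul(2, R))) = Add(3, Mul(2, Pow(R, 2))))
Function('c')(g, Z) = Add(15, Mul(-2, Pow(Add(-4, Mul(2, Z)), 2))) (Function('c')(g, Z) = Add(18, Mul(-1, Add(3, Mul(2, Pow(Add(Mul(2, Z), -4), 2))))) = Add(18, Mul(-1, Add(3, Mul(2, Pow(Add(-4, Mul(2, Z)), 2))))) = Add(18, Add(-3, Mul(-2, Pow(Add(-4, Mul(2, Z)), 2)))) = Add(15, Mul(-2, Pow(Add(-4, Mul(2, Z)), 2))))
Mul(-1, Mul(Add(-49839, -25331), Pow(Add(4243, Function('c')(Mul(-6, Add(-5, -5)), -149)), -1))) = Mul(-1, Mul(Add(-49839, -25331), Pow(Add(4243, Add(15, Mul(-8, Pow(Add(-2, -149), 2)))), -1))) = Mul(-1, Mul(-75170, Pow(Add(4243, Add(15, Mul(-8, Pow(-151, 2)))), -1))) = Mul(-1, Mul(-75170, Pow(Add(4243, Add(15, Mul(-8, 22801))), -1))) = Mul(-1, Mul(-75170, Pow(Add(4243, Add(15, -182408)), -1))) = Mul(-1, Mul(-75170, Pow(Add(4243, -182393), -1))) = Mul(-1, Mul(-75170, Pow(-178150, -1))) = Mul(-1, Mul(-75170, Rational(-1, 178150))) = Mul(-1, Rational(7517, 17815)) = Rational(-7517, 17815)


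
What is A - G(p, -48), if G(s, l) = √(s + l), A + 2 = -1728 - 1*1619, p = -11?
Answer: -3349 - I*√59 ≈ -3349.0 - 7.6811*I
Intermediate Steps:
A = -3349 (A = -2 + (-1728 - 1*1619) = -2 + (-1728 - 1619) = -2 - 3347 = -3349)
G(s, l) = √(l + s)
A - G(p, -48) = -3349 - √(-48 - 11) = -3349 - √(-59) = -3349 - I*√59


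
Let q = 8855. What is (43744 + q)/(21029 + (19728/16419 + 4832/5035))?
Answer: 1449447236445/579546350791 ≈ 2.5010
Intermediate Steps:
(43744 + q)/(21029 + (19728/16419 + 4832/5035)) = (43744 + 8855)/(21029 + (19728/16419 + 4832/5035)) = 52599/(21029 + (19728*(1/16419) + 4832*(1/5035))) = 52599/(21029 + (6576/5473 + 4832/5035)) = 52599/(21029 + 59555696/27556555) = 52599/(579546350791/27556555) = 52599*(27556555/579546350791) = 1449447236445/579546350791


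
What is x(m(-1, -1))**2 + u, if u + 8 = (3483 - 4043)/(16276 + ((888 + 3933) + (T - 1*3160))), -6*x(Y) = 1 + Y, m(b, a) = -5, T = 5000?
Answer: -1564756/206433 ≈ -7.5800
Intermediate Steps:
x(Y) = -1/6 - Y/6 (x(Y) = -(1 + Y)/6 = -1/6 - Y/6)
u = -184056/22937 (u = -8 + (3483 - 4043)/(16276 + ((888 + 3933) + (5000 - 1*3160))) = -8 - 560/(16276 + (4821 + (5000 - 3160))) = -8 - 560/(16276 + (4821 + 1840)) = -8 - 560/(16276 + 6661) = -8 - 560/22937 = -184056/22937 ≈ -8.0244)
x(m(-1, -1))**2 + u = (-1/6 - 1/6*(-5))**2 - 184056/22937 = (-1/6 + 5/6)**2 - 184056/22937 = (2/3)**2 - 184056/22937 = 4/9 - 184056/22937 = -1564756/206433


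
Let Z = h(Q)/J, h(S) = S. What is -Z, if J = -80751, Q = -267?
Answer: -89/26917 ≈ -0.0033065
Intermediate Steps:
Z = 89/26917 (Z = -267/(-80751) = -267*(-1/80751) = 89/26917 ≈ 0.0033065)
-Z = -1*89/26917 = -89/26917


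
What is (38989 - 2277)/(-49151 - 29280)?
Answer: -36712/78431 ≈ -0.46808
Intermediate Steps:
(38989 - 2277)/(-49151 - 29280) = 36712/(-78431) = 36712*(-1/78431) = -36712/78431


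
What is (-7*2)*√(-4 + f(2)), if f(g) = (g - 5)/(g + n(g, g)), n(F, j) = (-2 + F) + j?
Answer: -7*I*√19 ≈ -30.512*I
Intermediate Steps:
n(F, j) = -2 + F + j
f(g) = (-5 + g)/(-2 + 3*g) (f(g) = (g - 5)/(g + (-2 + g + g)) = (-5 + g)/(g + (-2 + 2*g)) = (-5 + g)/(-2 + 3*g))
(-7*2)*√(-4 + f(2)) = (-7*2)*√(-4 + (-5 + 2)/(-2 + 3*2)) = -14*√(-4 - 3/(-2 + 6)) = -14*√(-4 - 3/4) = -14*√(-4 + (¼)*(-3)) = -14*√(-4 - ¾) = -7*I*√19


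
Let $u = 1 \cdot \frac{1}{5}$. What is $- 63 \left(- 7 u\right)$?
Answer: $\frac{441}{5} \approx 88.2$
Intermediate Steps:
$u = \frac{1}{5}$ ($u = 1 \cdot \frac{1}{5} = \frac{1}{5} \approx 0.2$)
$- 63 \left(- 7 u\right) = - 63 \left(\left(-7\right) \frac{1}{5}\right) = \left(-63\right) \left(- \frac{7}{5}\right) = \frac{441}{5}$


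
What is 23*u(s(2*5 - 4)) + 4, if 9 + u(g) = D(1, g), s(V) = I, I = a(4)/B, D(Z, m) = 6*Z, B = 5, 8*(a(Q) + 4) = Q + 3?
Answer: -65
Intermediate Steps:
a(Q) = -29/8 + Q/8 (a(Q) = -4 + (Q + 3)/8 = -4 + (3 + Q)/8 = -4 + (3/8 + Q/8) = -29/8 + Q/8)
I = -5/8 (I = (-29/8 + (⅛)*4)/5 = (-29/8 + ½)*(⅕) = -25/8*⅕ = -5/8 ≈ -0.62500)
s(V) = -5/8
u(g) = -3 (u(g) = -9 + 6*1 = -9 + 6 = -3)
23*u(s(2*5 - 4)) + 4 = 23*(-3) + 4 = -69 + 4 = -65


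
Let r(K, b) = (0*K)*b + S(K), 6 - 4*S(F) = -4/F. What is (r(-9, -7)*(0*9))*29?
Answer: 0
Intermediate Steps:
S(F) = 3/2 + 1/F (S(F) = 3/2 - (-1)/F = 3/2 + 1/F)
r(K, b) = 3/2 + 1/K (r(K, b) = (0*K)*b + (3/2 + 1/K) = 0*b + (3/2 + 1/K) = 0 + (3/2 + 1/K) = 3/2 + 1/K)
(r(-9, -7)*(0*9))*29 = ((3/2 + 1/(-9))*(0*9))*29 = ((3/2 - ⅑)*0)*29 = ((25/18)*0)*29 = 0*29 = 0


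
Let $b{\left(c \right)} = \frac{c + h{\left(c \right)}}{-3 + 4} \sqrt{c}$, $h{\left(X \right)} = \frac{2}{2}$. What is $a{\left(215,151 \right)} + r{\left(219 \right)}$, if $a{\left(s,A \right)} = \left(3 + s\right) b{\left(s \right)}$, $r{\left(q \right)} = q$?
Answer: $219 + 47088 \sqrt{215} \approx 6.9067 \cdot 10^{5}$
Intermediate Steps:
$h{\left(X \right)} = 1$ ($h{\left(X \right)} = 2 \cdot \frac{1}{2} = 1$)
$b{\left(c \right)} = \sqrt{c} \left(1 + c\right)$ ($b{\left(c \right)} = \frac{c + 1}{-3 + 4} \sqrt{c} = \frac{1 + c}{1} \sqrt{c} = \left(1 + c\right) 1 \sqrt{c} = \left(1 + c\right) \sqrt{c} = \sqrt{c} \left(1 + c\right)$)
$a{\left(s,A \right)} = \sqrt{s} \left(1 + s\right) \left(3 + s\right)$ ($a{\left(s,A \right)} = \left(3 + s\right) \sqrt{s} \left(1 + s\right) = \sqrt{s} \left(1 + s\right) \left(3 + s\right)$)
$a{\left(215,151 \right)} + r{\left(219 \right)} = \sqrt{215} \left(1 + 215\right) \left(3 + 215\right) + 219 = \sqrt{215} \cdot 216 \cdot 218 + 219 = 47088 \sqrt{215} + 219 = 219 + 47088 \sqrt{215}$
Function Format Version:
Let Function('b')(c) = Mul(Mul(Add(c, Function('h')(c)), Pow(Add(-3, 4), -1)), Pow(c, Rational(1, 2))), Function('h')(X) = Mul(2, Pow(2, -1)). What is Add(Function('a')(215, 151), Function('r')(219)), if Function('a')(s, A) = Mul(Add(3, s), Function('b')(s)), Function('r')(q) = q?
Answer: Add(219, Mul(47088, Pow(215, Rational(1, 2)))) ≈ 6.9067e+5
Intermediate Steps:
Function('h')(X) = 1 (Function('h')(X) = Mul(2, Rational(1, 2)) = 1)
Function('b')(c) = Mul(Pow(c, Rational(1, 2)), Add(1, c)) (Function('b')(c) = Mul(Mul(Add(c, 1), Pow(Add(-3, 4), -1)), Pow(c, Rational(1, 2))) = Mul(Mul(Add(1, c), Pow(1, -1)), Pow(c, Rational(1, 2))) = Mul(Mul(Add(1, c), 1), Pow(c, Rational(1, 2))) = Mul(Add(1, c), Pow(c, Rational(1, 2))) = Mul(Pow(c, Rational(1, 2)), Add(1, c)))
Function('a')(s, A) = Mul(Pow(s, Rational(1, 2)), Add(1, s), Add(3, s)) (Function('a')(s, A) = Mul(Add(3, s), Mul(Pow(s, Rational(1, 2)), Add(1, s))) = Mul(Pow(s, Rational(1, 2)), Add(1, s), Add(3, s)))
Add(Function('a')(215, 151), Function('r')(219)) = Add(Mul(Pow(215, Rational(1, 2)), Add(1, 215), Add(3, 215)), 219) = Add(Mul(Pow(215, Rational(1, 2)), 216, 218), 219) = Add(Mul(47088, Pow(215, Rational(1, 2))), 219) = Add(219, Mul(47088, Pow(215, Rational(1, 2))))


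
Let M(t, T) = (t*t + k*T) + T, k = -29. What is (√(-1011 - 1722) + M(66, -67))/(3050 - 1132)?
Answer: 3116/959 + I*√2733/1918 ≈ 3.2492 + 0.027257*I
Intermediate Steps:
M(t, T) = t² - 28*T (M(t, T) = (t*t - 29*T) + T = (t² - 29*T) + T = t² - 28*T)
(√(-1011 - 1722) + M(66, -67))/(3050 - 1132) = (√(-1011 - 1722) + (66² - 28*(-67)))/(3050 - 1132) = (√(-2733) + (4356 + 1876))/1918 = (I*√2733 + 6232)*(1/1918) = (6232 + I*√2733)*(1/1918) = 3116/959 + I*√2733/1918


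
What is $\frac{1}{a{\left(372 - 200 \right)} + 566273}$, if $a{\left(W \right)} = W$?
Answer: $\frac{1}{566445} \approx 1.7654 \cdot 10^{-6}$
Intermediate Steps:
$\frac{1}{a{\left(372 - 200 \right)} + 566273} = \frac{1}{\left(372 - 200\right) + 566273} = \frac{1}{172 + 566273} = \frac{1}{566445}$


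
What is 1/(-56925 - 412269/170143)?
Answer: -170143/9685802544 ≈ -1.7566e-5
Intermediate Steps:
1/(-56925 - 412269/170143) = 1/(-9685802544/170143) = -170143/9685802544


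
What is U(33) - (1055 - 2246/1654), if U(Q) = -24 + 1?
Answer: -890383/827 ≈ -1076.6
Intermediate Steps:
U(Q) = -23
U(33) - (1055 - 2246/1654) = -23 - (1055 - 2246/1654) = -23 - (1055 - 2246*1/1654) = -23 - (1055 - 1123/827) = -23 - 1*871362/827 = -23 - 871362/827 = -890383/827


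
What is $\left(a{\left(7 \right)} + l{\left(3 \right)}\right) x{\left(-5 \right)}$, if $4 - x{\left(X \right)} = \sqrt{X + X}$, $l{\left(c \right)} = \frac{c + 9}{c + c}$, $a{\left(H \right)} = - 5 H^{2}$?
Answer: $-972 + 243 i \sqrt{10} \approx -972.0 + 768.43 i$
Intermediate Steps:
$l{\left(c \right)} = \frac{9 + c}{2 c}$
$x{\left(X \right)} = 4 - \sqrt{2} \sqrt{X}$ ($x{\left(X \right)} = 4 - \sqrt{X + X} = 4 - \sqrt{2 X} = 4 - \sqrt{2} \sqrt{X}$)
$\left(a{\left(7 \right)} + l{\left(3 \right)}\right) x{\left(-5 \right)} = \left(- 5 \cdot 7^{2} + \frac{9 + 3}{2 \cdot 3}\right) \left(4 - \sqrt{2} \sqrt{-5}\right) = \left(\left(-5\right) 49 + \frac{1}{2} \cdot \frac{1}{3} \cdot 12\right) \left(4 - \sqrt{2} i \sqrt{5}\right) = \left(-245 + 2\right) \left(4 - i \sqrt{10}\right) = - 243 \left(4 - i \sqrt{10}\right) = -972 + 243 i \sqrt{10}$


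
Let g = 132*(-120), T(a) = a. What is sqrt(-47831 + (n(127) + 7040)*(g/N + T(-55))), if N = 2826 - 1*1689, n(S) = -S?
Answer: I*sqrt(75318698046)/379 ≈ 724.12*I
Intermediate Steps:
g = -15840
N = 1137 (N = 2826 - 1689 = 1137)
sqrt(-47831 + (n(127) + 7040)*(g/N + T(-55))) = sqrt(-47831 + (-1*127 + 7040)*(-15840/1137 - 55)) = sqrt(-47831 + (-127 + 7040)*(-15840*1/1137 - 55)) = sqrt(-47831 + 6913*(-5280/379 - 55)) = sqrt(-47831 + 6913*(-26125/379)) = sqrt(-47831 - 180602125/379) = sqrt(-198730074/379) = I*sqrt(75318698046)/379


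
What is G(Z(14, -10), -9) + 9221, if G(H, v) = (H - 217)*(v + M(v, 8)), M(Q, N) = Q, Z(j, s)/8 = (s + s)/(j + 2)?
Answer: 13307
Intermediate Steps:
Z(j, s) = 16*s/(2 + j) (Z(j, s) = 8*((s + s)/(j + 2)) = 8*((2*s)/(2 + j)) = 8*(2*s/(2 + j)) = 16*s/(2 + j))
G(H, v) = 2*v*(-217 + H) (G(H, v) = (H - 217)*(v + v) = (-217 + H)*(2*v) = 2*v*(-217 + H))
G(Z(14, -10), -9) + 9221 = 2*(-9)*(-217 + 16*(-10)/(2 + 14)) + 9221 = 2*(-9)*(-217 + 16*(-10)/16) + 9221 = 2*(-9)*(-217 + 16*(-10)*(1/16)) + 9221 = 2*(-9)*(-217 - 10) + 9221 = 2*(-9)*(-227) + 9221 = 4086 + 9221 = 13307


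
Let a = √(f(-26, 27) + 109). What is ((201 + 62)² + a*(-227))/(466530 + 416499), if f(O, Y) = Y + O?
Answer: 69169/883029 - 227*√110/883029 ≈ 0.075635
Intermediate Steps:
f(O, Y) = O + Y
a = √110 (a = √((-26 + 27) + 109) = √(1 + 109) = √110 ≈ 10.488)
((201 + 62)² + a*(-227))/(466530 + 416499) = ((201 + 62)² + √110*(-227))/(466530 + 416499) = (263² - 227*√110)/883029 = (69169 - 227*√110)*(1/883029) = 69169/883029 - 227*√110/883029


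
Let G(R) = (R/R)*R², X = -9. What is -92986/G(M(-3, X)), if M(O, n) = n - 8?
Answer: -92986/289 ≈ -321.75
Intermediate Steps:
M(O, n) = -8 + n
G(R) = R² (G(R) = 1*R² = R²)
-92986/G(M(-3, X)) = -92986/(-8 - 9)² = -92986/((-17)²) = -92986/289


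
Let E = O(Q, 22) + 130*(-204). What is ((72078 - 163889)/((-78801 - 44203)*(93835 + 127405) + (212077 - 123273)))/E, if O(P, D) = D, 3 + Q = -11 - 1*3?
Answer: -91811/721098451501688 ≈ -1.2732e-10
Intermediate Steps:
Q = -17 (Q = -3 + (-11 - 1*3) = -3 + (-11 - 3) = -3 - 14 = -17)
E = -26498 (E = 22 + 130*(-204) = 22 - 26520 = -26498)
((72078 - 163889)/((-78801 - 44203)*(93835 + 127405) + (212077 - 123273)))/E = ((72078 - 163889)/((-78801 - 44203)*(93835 + 127405) + (212077 - 123273)))/(-26498) = -91811/(-123004*221240 + 88804)*(-1/26498) = -91811/(-27213404960 + 88804)*(-1/26498) = -91811/(-27213316156)*(-1/26498) = -91811*(-1/27213316156)*(-1/26498) = (91811/27213316156)*(-1/26498) = -91811/721098451501688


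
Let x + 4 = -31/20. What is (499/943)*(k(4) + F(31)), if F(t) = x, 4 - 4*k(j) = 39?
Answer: -71357/9430 ≈ -7.5670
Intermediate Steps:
k(j) = -35/4 (k(j) = 1 - 1/4*39 = 1 - 39/4 = -35/4)
x = -111/20 (x = -4 - 31/20 = -111/20 ≈ -5.5500)
F(t) = -111/20
(499/943)*(k(4) + F(31)) = (499/943)*(-35/4 - 111/20) = (499*(1/943))*(-143/10) = (499/943)*(-143/10) = -71357/9430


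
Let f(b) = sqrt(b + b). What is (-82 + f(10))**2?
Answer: 6744 - 328*sqrt(5) ≈ 6010.6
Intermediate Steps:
f(b) = sqrt(2)*sqrt(b) (f(b) = sqrt(2*b) = sqrt(2)*sqrt(b))
(-82 + f(10))**2 = (-82 + sqrt(2)*sqrt(10))**2 = (-82 + 2*sqrt(5))**2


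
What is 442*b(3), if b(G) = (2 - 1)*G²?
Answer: 3978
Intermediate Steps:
b(G) = G² (b(G) = 1*G² = G²)
442*b(3) = 442*3² = 442*9 = 3978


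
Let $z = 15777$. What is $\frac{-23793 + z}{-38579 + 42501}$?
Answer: $- \frac{4008}{1961} \approx -2.0439$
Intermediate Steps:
$\frac{-23793 + z}{-38579 + 42501} = \frac{-23793 + 15777}{-38579 + 42501} = - \frac{8016}{3922} = \left(-8016\right) \frac{1}{3922} = - \frac{4008}{1961}$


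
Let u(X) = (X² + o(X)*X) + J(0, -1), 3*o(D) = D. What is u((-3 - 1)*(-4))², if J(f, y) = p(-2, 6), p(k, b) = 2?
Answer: 1060900/9 ≈ 1.1788e+5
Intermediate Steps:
J(f, y) = 2
o(D) = D/3
u(X) = 2 + 4*X²/3 (u(X) = (X² + (X/3)*X) + 2 = (X² + X²/3) + 2 = 4*X²/3 + 2 = 2 + 4*X²/3)
u((-3 - 1)*(-4))² = (2 + 4*((-3 - 1)*(-4))²/3)² = (2 + 4*(-4*(-4))²/3)² = (2 + (4/3)*16²)² = (2 + (4/3)*256)² = (2 + 1024/3)² = (1030/3)² = 1060900/9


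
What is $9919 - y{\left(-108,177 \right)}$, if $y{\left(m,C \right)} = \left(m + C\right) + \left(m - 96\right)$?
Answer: $10054$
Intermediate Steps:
$y{\left(m,C \right)} = -96 + C + 2 m$ ($y{\left(m,C \right)} = \left(C + m\right) + \left(-96 + m\right) = -96 + C + 2 m$)
$9919 - y{\left(-108,177 \right)} = 9919 - \left(-96 + 177 + 2 \left(-108\right)\right) = 9919 - \left(-96 + 177 - 216\right) = 9919 - -135 = 9919 + 135 = 10054$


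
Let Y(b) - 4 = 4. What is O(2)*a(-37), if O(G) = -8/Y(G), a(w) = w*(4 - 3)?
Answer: 37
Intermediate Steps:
a(w) = w (a(w) = w*1 = w)
Y(b) = 8 (Y(b) = 4 + 4 = 8)
O(G) = -1 (O(G) = -8/8 = -8*1/8 = -1)
O(2)*a(-37) = -1*(-37) = 37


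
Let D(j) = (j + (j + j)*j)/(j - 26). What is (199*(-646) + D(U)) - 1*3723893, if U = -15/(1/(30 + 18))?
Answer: -1437480771/373 ≈ -3.8538e+6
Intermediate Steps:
U = -720 (U = -15/(1/48) = -15/1/48 = -15*48 = -720)
D(j) = (j + 2*j²)/(-26 + j) (D(j) = (j + (2*j)*j)/(-26 + j) = (j + 2*j²)/(-26 + j))
(199*(-646) + D(U)) - 1*3723893 = (199*(-646) - 720*(1 + 2*(-720))/(-26 - 720)) - 1*3723893 = (-128554 - 720*(1 - 1440)/(-746)) - 3723893 = (-128554 - 720*(-1/746)*(-1439)) - 3723893 = (-128554 - 518040/373) - 3723893 = -48468682/373 - 3723893 = -1437480771/373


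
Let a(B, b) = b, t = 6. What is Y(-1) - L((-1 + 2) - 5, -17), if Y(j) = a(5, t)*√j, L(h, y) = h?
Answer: 4 + 6*I ≈ 4.0 + 6.0*I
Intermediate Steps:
Y(j) = 6*√j
Y(-1) - L((-1 + 2) - 5, -17) = 6*√(-1) - ((-1 + 2) - 5) = 6*I - (1 - 5) = 6*I - 1*(-4) = 6*I + 4 = 4 + 6*I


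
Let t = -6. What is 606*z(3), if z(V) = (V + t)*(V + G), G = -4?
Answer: 1818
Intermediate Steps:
z(V) = (-6 + V)*(-4 + V) (z(V) = (V - 6)*(V - 4) = (-6 + V)*(-4 + V))
606*z(3) = 606*(24 + 3**2 - 10*3) = 606*(24 + 9 - 30) = 606*3 = 1818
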